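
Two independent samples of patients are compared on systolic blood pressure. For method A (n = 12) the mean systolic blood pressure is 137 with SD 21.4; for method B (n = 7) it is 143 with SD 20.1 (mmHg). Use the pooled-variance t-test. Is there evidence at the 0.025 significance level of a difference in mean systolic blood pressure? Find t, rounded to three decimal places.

Let group 1 = method A, group 2 = method B. H0: μ_1 = μ_2; H1: μ_1 ≠ μ_2 (two-sample pooled-variance t-test, two-sided).
s_p² = [(12−1)·21.4² + (7−1)·20.1²]/(12+7−2) = 438.919
t = (137 − 143)/√[438.919·(1/12 + 1/7)] = -0.602
df = n₁ + n₂ − 2 = 17
Two-sided p-value ≈ 0.5550
Since p ≈ 0.5550 > α = 0.025, fail to reject H0; the data do not provide sufficient evidence against H0.

-0.602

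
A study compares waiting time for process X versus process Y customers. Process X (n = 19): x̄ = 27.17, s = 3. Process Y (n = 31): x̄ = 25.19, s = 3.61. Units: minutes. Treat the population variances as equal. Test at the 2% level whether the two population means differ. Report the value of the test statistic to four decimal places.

2.0022

Let group 1 = process X, group 2 = process Y. H0: μ_1 = μ_2; H1: μ_1 ≠ μ_2 (two-sample pooled-variance t-test, two-sided).
s_p² = [(19−1)·3² + (31−1)·3.61²]/(19+31−2) = 11.5201
t = (27.17 − 25.19)/√[11.5201·(1/19 + 1/31)] = 2.0022
df = n₁ + n₂ − 2 = 48
Two-sided p-value ≈ 0.051
Since p ≈ 0.051 > α = 0.02, fail to reject H0; the data do not provide sufficient evidence against H0.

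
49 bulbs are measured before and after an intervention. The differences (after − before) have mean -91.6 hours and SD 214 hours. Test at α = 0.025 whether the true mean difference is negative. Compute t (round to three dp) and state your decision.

t = -2.996; reject H0

H0: μ_d = 0; H1: μ_d < 0 (paired t-test on the differences, left-tailed).
t = d̄/(s_d/√n) = -91.6/(214/√49) = -2.996
df = n − 1 = 48
p-value = P(T ≤ -2.996) ≈ 0.002
Since p ≈ 0.002 < α = 0.025, reject H0; the evidence is statistically significant.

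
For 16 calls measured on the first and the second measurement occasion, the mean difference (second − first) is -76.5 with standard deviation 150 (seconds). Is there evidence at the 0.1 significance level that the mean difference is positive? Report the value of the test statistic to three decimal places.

H0: μ_d = 0; H1: μ_d > 0 (paired t-test on the differences, right-tailed).
t = d̄/(s_d/√n) = -76.5/(150/√16) = -2.040
df = n − 1 = 15
p-value = P(T ≥ -2.040) ≈ 0.9703
Since p ≈ 0.9703 > α = 0.1, fail to reject H0; the evidence is not statistically significant.

-2.040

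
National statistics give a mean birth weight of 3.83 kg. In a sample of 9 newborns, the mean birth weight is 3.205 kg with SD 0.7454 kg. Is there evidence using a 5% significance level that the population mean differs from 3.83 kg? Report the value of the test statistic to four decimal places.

-2.5154

H0: μ = 3.83; H1: μ ≠ 3.83 (one-sample t-test, two-sided).
t = (x̄ − μ₀)/(s/√n) = (3.205 − 3.83)/(0.7454/√9) = -2.5154
df = n − 1 = 8
Two-sided p-value ≈ 0.036
Since p ≈ 0.036 < α = 0.05, reject H0; the evidence is statistically significant.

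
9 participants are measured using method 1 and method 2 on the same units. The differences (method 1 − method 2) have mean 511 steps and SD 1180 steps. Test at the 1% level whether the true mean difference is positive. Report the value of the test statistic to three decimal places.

H0: μ_d = 0; H1: μ_d > 0 (paired t-test on the differences, right-tailed).
t = d̄/(s_d/√n) = 511/(1180/√9) = 1.299
df = n − 1 = 8
p-value = P(T ≥ 1.299) ≈ 0.115
Since p ≈ 0.115 > α = 0.01, fail to reject H0; the evidence is not statistically significant.

1.299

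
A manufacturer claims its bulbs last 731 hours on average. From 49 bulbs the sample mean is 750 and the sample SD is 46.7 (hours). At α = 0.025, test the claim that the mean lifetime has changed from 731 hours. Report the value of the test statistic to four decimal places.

2.8480

H0: μ = 731; H1: μ ≠ 731 (one-sample t-test, two-sided).
t = (x̄ − μ₀)/(s/√n) = (750 − 731)/(46.7/√49) = 2.8480
df = n − 1 = 48
Two-sided p-value ≈ 0.006
Since p ≈ 0.006 < α = 0.025, reject H0; the evidence is statistically significant.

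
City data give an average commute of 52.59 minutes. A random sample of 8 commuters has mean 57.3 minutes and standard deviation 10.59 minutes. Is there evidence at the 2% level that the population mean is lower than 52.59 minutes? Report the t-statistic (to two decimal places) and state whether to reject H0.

H0: μ = 52.59; H1: μ < 52.59 (one-sample t-test, left-tailed).
t = (x̄ − μ₀)/(s/√n) = (57.3 − 52.59)/(10.59/√8) = 1.26
df = n − 1 = 7
p-value = P(T ≤ 1.26) ≈ 0.8756
Since p ≈ 0.8756 > α = 0.02, fail to reject H0; the evidence is not statistically significant.

t = 1.26; fail to reject H0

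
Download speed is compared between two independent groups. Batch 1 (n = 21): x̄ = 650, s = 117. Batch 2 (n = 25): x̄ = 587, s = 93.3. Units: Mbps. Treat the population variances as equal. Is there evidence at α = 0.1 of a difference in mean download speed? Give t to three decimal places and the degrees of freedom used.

t = 2.032, df = 44

Let group 1 = batch 1, group 2 = batch 2. H0: μ_1 = μ_2; H1: μ_1 ≠ μ_2 (two-sample pooled-variance t-test, two-sided).
s_p² = [(21−1)·117² + (25−1)·93.3²]/(21+25−2) = 10970.4
t = (650 − 587)/√[10970.4·(1/21 + 1/25)] = 2.032
df = n₁ + n₂ − 2 = 44
Two-sided p-value ≈ 0.048
Since p ≈ 0.048 < α = 0.1, reject H0; the data support H1.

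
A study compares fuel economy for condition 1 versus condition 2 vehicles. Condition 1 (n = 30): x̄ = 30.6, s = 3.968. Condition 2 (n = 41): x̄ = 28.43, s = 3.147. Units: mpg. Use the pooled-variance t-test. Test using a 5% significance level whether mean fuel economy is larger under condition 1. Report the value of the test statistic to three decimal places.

Let group 1 = condition 1, group 2 = condition 2. H0: μ_1 = μ_2; H1: μ_1 > μ_2 (two-sample pooled-variance t-test, right-tailed).
s_p² = [(30−1)·3.968² + (41−1)·3.147²]/(30+41−2) = 12.3587
t = (30.6 − 28.43)/√[12.3587·(1/30 + 1/41)] = 2.569
df = n₁ + n₂ − 2 = 69
p-value = P(T ≥ 2.569) ≈ 0.0062
Since p ≈ 0.0062 < α = 0.05, reject H0; the evidence is statistically significant.

2.569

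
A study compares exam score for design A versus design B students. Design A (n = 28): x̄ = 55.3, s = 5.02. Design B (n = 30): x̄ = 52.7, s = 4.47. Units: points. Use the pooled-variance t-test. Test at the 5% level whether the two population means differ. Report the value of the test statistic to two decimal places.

Let group 1 = design A, group 2 = design B. H0: μ_1 = μ_2; H1: μ_1 ≠ μ_2 (two-sample pooled-variance t-test, two-sided).
s_p² = [(28−1)·5.02² + (30−1)·4.47²]/(28+30−2) = 22.4974
t = (55.3 − 52.7)/√[22.4974·(1/28 + 1/30)] = 2.09
df = n₁ + n₂ − 2 = 56
Two-sided p-value ≈ 0.0415
Since p ≈ 0.0415 < α = 0.05, reject H0; the data support H1.

2.09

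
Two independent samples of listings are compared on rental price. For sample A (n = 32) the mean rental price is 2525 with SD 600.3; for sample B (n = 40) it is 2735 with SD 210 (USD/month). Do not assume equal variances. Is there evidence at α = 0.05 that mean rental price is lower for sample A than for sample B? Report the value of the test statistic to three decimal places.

Let group 1 = sample A, group 2 = sample B. H0: μ_1 = μ_2; H1: μ_1 < μ_2 (Welch's two-sample t-test, left-tailed).
t = (x̄_1 − x̄_2)/√(s_1²/n_1 + s_2²/n_2) = (2525 − 2735)/√(600.3²/32 + 210²/40) = -1.889
Welch–Satterthwaite df ≈ 37.08
p-value = P(T ≤ -1.889) ≈ 0.0334
Since p ≈ 0.0334 < α = 0.05, reject H0; the data support H1.

-1.889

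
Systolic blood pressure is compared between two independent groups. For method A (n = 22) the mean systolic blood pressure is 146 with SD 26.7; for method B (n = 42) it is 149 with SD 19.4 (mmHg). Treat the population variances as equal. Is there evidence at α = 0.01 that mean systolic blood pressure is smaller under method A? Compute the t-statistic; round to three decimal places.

Let group 1 = method A, group 2 = method B. H0: μ_1 = μ_2; H1: μ_1 < μ_2 (two-sample pooled-variance t-test, left-tailed).
s_p² = [(22−1)·26.7² + (42−1)·19.4²]/(22+42−2) = 490.346
t = (146 − 149)/√[490.346·(1/22 + 1/42)] = -0.515
df = n₁ + n₂ − 2 = 62
p-value = P(T ≤ -0.515) ≈ 0.304
Since p ≈ 0.304 > α = 0.01, fail to reject H0; the data do not provide sufficient evidence against H0.

-0.515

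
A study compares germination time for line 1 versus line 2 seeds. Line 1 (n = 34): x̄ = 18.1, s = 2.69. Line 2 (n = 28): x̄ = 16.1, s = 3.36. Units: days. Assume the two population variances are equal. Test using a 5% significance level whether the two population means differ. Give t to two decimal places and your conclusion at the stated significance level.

Let group 1 = line 1, group 2 = line 2. H0: μ_1 = μ_2; H1: μ_1 ≠ μ_2 (two-sample pooled-variance t-test, two-sided).
s_p² = [(34−1)·2.69² + (28−1)·3.36²]/(34+28−2) = 9.06017
t = (18.1 − 16.1)/√[9.06017·(1/34 + 1/28)] = 2.60
df = n₁ + n₂ − 2 = 60
Two-sided p-value ≈ 0.0116
Since p ≈ 0.0116 < α = 0.05, reject H0; the evidence is statistically significant.

t = 2.60; reject H0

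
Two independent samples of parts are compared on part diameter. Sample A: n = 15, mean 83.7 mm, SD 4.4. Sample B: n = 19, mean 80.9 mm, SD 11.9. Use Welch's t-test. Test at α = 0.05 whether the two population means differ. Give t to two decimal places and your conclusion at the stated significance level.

t = 0.95; fail to reject H0

Let group 1 = sample A, group 2 = sample B. H0: μ_1 = μ_2; H1: μ_1 ≠ μ_2 (Welch's two-sample t-test, two-sided).
t = (x̄_1 − x̄_2)/√(s_1²/n_1 + s_2²/n_2) = (83.7 − 80.9)/√(4.4²/15 + 11.9²/19) = 0.95
Welch–Satterthwaite df ≈ 23.85
Two-sided p-value ≈ 0.353
Since p ≈ 0.353 > α = 0.05, fail to reject H0; the data do not provide sufficient evidence against H0.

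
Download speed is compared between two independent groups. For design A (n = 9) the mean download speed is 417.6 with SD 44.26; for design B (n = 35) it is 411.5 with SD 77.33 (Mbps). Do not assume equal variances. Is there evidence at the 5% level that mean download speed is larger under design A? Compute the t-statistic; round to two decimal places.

0.31

Let group 1 = design A, group 2 = design B. H0: μ_1 = μ_2; H1: μ_1 > μ_2 (Welch's two-sample t-test, right-tailed).
t = (x̄_1 − x̄_2)/√(s_1²/n_1 + s_2²/n_2) = (417.6 − 411.5)/√(44.26²/9 + 77.33²/35) = 0.31
Welch–Satterthwaite df ≈ 22.26
p-value = P(T ≥ 0.31) ≈ 0.380
Since p ≈ 0.380 > α = 0.05, fail to reject H0; the data do not provide sufficient evidence against H0.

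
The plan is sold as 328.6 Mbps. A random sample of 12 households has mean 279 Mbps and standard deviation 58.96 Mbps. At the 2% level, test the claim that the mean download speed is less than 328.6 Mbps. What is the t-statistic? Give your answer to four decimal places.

H0: μ = 328.6; H1: μ < 328.6 (one-sample t-test, left-tailed).
t = (x̄ − μ₀)/(s/√n) = (279 − 328.6)/(58.96/√12) = -2.9142
df = n − 1 = 11
p-value = P(T ≤ -2.9142) ≈ 0.007
Since p ≈ 0.007 < α = 0.02, reject H0; the evidence is statistically significant.

-2.9142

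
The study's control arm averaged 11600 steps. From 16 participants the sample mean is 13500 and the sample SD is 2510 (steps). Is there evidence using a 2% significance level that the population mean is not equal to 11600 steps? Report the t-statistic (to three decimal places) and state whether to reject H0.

H0: μ = 11600; H1: μ ≠ 11600 (one-sample t-test, two-sided).
t = (x̄ − μ₀)/(s/√n) = (13500 − 11600)/(2510/√16) = 3.028
df = n − 1 = 15
Two-sided p-value ≈ 0.0085
Since p ≈ 0.0085 < α = 0.02, reject H0; the evidence is statistically significant.

t = 3.028; reject H0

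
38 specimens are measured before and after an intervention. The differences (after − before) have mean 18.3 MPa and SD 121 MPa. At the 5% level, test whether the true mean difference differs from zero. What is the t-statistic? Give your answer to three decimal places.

0.932

H0: μ_d = 0; H1: μ_d ≠ 0 (paired t-test on the differences, two-sided).
t = d̄/(s_d/√n) = 18.3/(121/√38) = 0.932
df = n − 1 = 37
Two-sided p-value ≈ 0.3572
Since p ≈ 0.3572 > α = 0.05, fail to reject H0; the evidence is not statistically significant.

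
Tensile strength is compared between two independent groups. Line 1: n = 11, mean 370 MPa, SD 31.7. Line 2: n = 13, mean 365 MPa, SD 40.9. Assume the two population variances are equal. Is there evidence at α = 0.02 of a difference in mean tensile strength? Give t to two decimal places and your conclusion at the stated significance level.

t = 0.33; fail to reject H0

Let group 1 = line 1, group 2 = line 2. H0: μ_1 = μ_2; H1: μ_1 ≠ μ_2 (two-sample pooled-variance t-test, two-sided).
s_p² = [(11−1)·31.7² + (13−1)·40.9²]/(11+13−2) = 1369.21
t = (370 − 365)/√[1369.21·(1/11 + 1/13)] = 0.33
df = n₁ + n₂ − 2 = 22
Two-sided p-value ≈ 0.745
Since p ≈ 0.745 > α = 0.02, fail to reject H0; the data do not provide sufficient evidence against H0.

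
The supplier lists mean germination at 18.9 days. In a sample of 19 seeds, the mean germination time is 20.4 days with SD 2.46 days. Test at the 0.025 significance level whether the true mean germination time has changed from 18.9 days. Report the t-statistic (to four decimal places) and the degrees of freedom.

H0: μ = 18.9; H1: μ ≠ 18.9 (one-sample t-test, two-sided).
t = (x̄ − μ₀)/(s/√n) = (20.4 − 18.9)/(2.46/√19) = 2.6579
df = n − 1 = 18
Two-sided p-value ≈ 0.016
Since p ≈ 0.016 < α = 0.025, reject H0; the data support H1.

t = 2.6579, df = 18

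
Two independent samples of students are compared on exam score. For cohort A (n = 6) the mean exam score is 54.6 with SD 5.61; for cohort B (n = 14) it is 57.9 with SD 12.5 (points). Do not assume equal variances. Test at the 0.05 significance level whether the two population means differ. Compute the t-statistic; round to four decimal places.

-0.8147

Let group 1 = cohort A, group 2 = cohort B. H0: μ_1 = μ_2; H1: μ_1 ≠ μ_2 (Welch's two-sample t-test, two-sided).
t = (x̄_1 − x̄_2)/√(s_1²/n_1 + s_2²/n_2) = (54.6 − 57.9)/√(5.61²/6 + 12.5²/14) = -0.8147
Welch–Satterthwaite df ≈ 17.84
Two-sided p-value ≈ 0.4260
Since p ≈ 0.4260 > α = 0.05, fail to reject H0; the data do not provide sufficient evidence against H0.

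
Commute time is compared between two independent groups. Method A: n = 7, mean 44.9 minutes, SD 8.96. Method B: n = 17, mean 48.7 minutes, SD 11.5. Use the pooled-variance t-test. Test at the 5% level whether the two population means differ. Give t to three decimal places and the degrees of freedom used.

t = -0.779, df = 22

Let group 1 = method A, group 2 = method B. H0: μ_1 = μ_2; H1: μ_1 ≠ μ_2 (two-sample pooled-variance t-test, two-sided).
s_p² = [(7−1)·8.96² + (17−1)·11.5²]/(7+17−2) = 118.077
t = (44.9 − 48.7)/√[118.077·(1/7 + 1/17)] = -0.779
df = n₁ + n₂ − 2 = 22
Two-sided p-value ≈ 0.4445
Since p ≈ 0.4445 > α = 0.05, fail to reject H0; the data do not provide sufficient evidence against H0.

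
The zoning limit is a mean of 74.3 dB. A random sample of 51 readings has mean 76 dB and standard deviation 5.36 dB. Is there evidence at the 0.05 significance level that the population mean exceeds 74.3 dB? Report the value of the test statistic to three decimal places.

2.265

H0: μ = 74.3; H1: μ > 74.3 (one-sample t-test, right-tailed).
t = (x̄ − μ₀)/(s/√n) = (76 − 74.3)/(5.36/√51) = 2.265
df = n − 1 = 50
p-value = P(T ≥ 2.265) ≈ 0.014
Since p ≈ 0.014 < α = 0.05, reject H0; the data support H1.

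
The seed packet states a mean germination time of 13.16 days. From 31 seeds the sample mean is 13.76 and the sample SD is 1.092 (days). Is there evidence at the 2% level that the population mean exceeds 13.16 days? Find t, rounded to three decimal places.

H0: μ = 13.16; H1: μ > 13.16 (one-sample t-test, right-tailed).
t = (x̄ − μ₀)/(s/√n) = (13.76 − 13.16)/(1.092/√31) = 3.059
df = n − 1 = 30
p-value = P(T ≥ 3.059) ≈ 0.002
Since p ≈ 0.002 < α = 0.02, reject H0; the data support H1.

3.059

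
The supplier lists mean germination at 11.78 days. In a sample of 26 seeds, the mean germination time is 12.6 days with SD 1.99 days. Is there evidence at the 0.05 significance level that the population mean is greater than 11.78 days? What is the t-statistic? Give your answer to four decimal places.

2.1011

H0: μ = 11.78; H1: μ > 11.78 (one-sample t-test, right-tailed).
t = (x̄ − μ₀)/(s/√n) = (12.6 − 11.78)/(1.99/√26) = 2.1011
df = n − 1 = 25
p-value = P(T ≥ 2.1011) ≈ 0.0229
Since p ≈ 0.0229 < α = 0.05, reject H0; the data support H1.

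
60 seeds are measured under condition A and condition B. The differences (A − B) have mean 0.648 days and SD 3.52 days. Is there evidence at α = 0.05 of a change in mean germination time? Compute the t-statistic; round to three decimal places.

1.426

H0: μ_d = 0; H1: μ_d ≠ 0 (paired t-test on the differences, two-sided).
t = d̄/(s_d/√n) = 0.648/(3.52/√60) = 1.426
df = n − 1 = 59
Two-sided p-value ≈ 0.159
Since p ≈ 0.159 > α = 0.05, fail to reject H0; the evidence is not statistically significant.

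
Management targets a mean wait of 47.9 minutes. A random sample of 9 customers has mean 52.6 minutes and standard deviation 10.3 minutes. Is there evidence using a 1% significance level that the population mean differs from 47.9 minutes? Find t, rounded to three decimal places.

1.369

H0: μ = 47.9; H1: μ ≠ 47.9 (one-sample t-test, two-sided).
t = (x̄ − μ₀)/(s/√n) = (52.6 − 47.9)/(10.3/√9) = 1.369
df = n − 1 = 8
Two-sided p-value ≈ 0.208
Since p ≈ 0.208 > α = 0.01, fail to reject H0; the evidence is not statistically significant.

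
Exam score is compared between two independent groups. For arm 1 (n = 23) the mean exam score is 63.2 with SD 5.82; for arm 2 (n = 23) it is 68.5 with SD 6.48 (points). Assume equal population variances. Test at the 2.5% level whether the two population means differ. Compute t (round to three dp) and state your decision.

Let group 1 = arm 1, group 2 = arm 2. H0: μ_1 = μ_2; H1: μ_1 ≠ μ_2 (two-sample pooled-variance t-test, two-sided).
s_p² = [(23−1)·5.82² + (23−1)·6.48²]/(23+23−2) = 37.9314
t = (63.2 − 68.5)/√[37.9314·(1/23 + 1/23)] = -2.918
df = n₁ + n₂ − 2 = 44
Two-sided p-value ≈ 0.006
Since p ≈ 0.006 < α = 0.025, reject H0; the data support H1.

t = -2.918; reject H0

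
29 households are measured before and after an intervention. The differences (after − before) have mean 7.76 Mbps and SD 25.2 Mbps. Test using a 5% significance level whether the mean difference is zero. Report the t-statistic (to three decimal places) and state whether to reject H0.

H0: μ_d = 0; H1: μ_d ≠ 0 (paired t-test on the differences, two-sided).
t = d̄/(s_d/√n) = 7.76/(25.2/√29) = 1.658
df = n − 1 = 28
Two-sided p-value ≈ 0.108
Since p ≈ 0.108 > α = 0.05, fail to reject H0; the data do not provide sufficient evidence against H0.

t = 1.658; fail to reject H0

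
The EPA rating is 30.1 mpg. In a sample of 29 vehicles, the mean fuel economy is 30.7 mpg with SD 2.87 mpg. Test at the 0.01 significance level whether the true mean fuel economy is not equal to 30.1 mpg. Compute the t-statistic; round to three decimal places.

H0: μ = 30.1; H1: μ ≠ 30.1 (one-sample t-test, two-sided).
t = (x̄ − μ₀)/(s/√n) = (30.7 − 30.1)/(2.87/√29) = 1.126
df = n − 1 = 28
Two-sided p-value ≈ 0.2698
Since p ≈ 0.2698 > α = 0.01, fail to reject H0; the data do not provide sufficient evidence against H0.

1.126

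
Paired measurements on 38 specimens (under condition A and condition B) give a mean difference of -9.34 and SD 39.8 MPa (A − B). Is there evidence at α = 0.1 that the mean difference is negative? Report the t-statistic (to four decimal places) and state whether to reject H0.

H0: μ_d = 0; H1: μ_d < 0 (paired t-test on the differences, left-tailed).
t = d̄/(s_d/√n) = -9.34/(39.8/√38) = -1.4466
df = n − 1 = 37
p-value = P(T ≤ -1.4466) ≈ 0.078
Since p ≈ 0.078 < α = 0.1, reject H0; the data support H1.

t = -1.4466; reject H0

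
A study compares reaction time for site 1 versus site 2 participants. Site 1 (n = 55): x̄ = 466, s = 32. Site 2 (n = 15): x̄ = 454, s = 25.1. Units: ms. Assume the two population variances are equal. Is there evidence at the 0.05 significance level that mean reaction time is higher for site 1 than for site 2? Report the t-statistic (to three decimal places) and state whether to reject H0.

t = 1.342; fail to reject H0

Let group 1 = site 1, group 2 = site 2. H0: μ_1 = μ_2; H1: μ_1 > μ_2 (two-sample pooled-variance t-test, right-tailed).
s_p² = [(55−1)·32² + (15−1)·25.1²]/(55+15−2) = 942.884
t = (466 − 454)/√[942.884·(1/55 + 1/15)] = 1.342
df = n₁ + n₂ − 2 = 68
p-value = P(T ≥ 1.342) ≈ 0.092
Since p ≈ 0.092 > α = 0.05, fail to reject H0; the evidence is not statistically significant.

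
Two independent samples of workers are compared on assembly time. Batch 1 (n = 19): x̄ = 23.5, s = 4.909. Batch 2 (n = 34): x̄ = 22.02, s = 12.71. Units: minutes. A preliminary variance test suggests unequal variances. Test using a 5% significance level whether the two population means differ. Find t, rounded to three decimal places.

0.603

Let group 1 = batch 1, group 2 = batch 2. H0: μ_1 = μ_2; H1: μ_1 ≠ μ_2 (Welch's two-sample t-test, two-sided).
t = (x̄_1 − x̄_2)/√(s_1²/n_1 + s_2²/n_2) = (23.5 − 22.02)/√(4.909²/19 + 12.71²/34) = 0.603
Welch–Satterthwaite df ≈ 46.85
Two-sided p-value ≈ 0.5493
Since p ≈ 0.5493 > α = 0.05, fail to reject H0; the evidence is not statistically significant.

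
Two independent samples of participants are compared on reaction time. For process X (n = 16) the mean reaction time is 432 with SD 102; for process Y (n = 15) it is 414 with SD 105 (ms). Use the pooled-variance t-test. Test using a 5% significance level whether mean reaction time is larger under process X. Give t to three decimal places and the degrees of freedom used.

t = 0.484, df = 29

Let group 1 = process X, group 2 = process Y. H0: μ_1 = μ_2; H1: μ_1 > μ_2 (two-sample pooled-variance t-test, right-tailed).
s_p² = [(16−1)·102² + (15−1)·105²]/(16+15−2) = 10703.8
t = (432 − 414)/√[10703.8·(1/16 + 1/15)] = 0.484
df = n₁ + n₂ − 2 = 29
p-value = P(T ≥ 0.484) ≈ 0.316
Since p ≈ 0.316 > α = 0.05, fail to reject H0; the data do not provide sufficient evidence against H0.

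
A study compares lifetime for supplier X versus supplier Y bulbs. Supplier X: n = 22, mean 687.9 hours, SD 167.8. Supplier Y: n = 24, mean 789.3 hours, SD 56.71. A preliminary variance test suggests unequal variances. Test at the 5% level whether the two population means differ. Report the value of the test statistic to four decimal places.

-2.6967

Let group 1 = supplier X, group 2 = supplier Y. H0: μ_1 = μ_2; H1: μ_1 ≠ μ_2 (Welch's two-sample t-test, two-sided).
t = (x̄_1 − x̄_2)/√(s_1²/n_1 + s_2²/n_2) = (687.9 − 789.3)/√(167.8²/22 + 56.71²/24) = -2.6967
Welch–Satterthwaite df ≈ 25.37
Two-sided p-value ≈ 0.012
Since p ≈ 0.012 < α = 0.05, reject H0; the data support H1.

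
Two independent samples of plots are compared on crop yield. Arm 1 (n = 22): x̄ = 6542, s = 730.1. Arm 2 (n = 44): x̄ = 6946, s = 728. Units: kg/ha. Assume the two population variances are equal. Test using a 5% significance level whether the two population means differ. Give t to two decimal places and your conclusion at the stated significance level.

t = -2.12; reject H0

Let group 1 = arm 1, group 2 = arm 2. H0: μ_1 = μ_2; H1: μ_1 ≠ μ_2 (two-sample pooled-variance t-test, two-sided).
s_p² = [(22−1)·730.1² + (44−1)·728²]/(22+44−2) = 530989
t = (6542 − 6946)/√[530989·(1/22 + 1/44)] = -2.12
df = n₁ + n₂ − 2 = 64
Two-sided p-value ≈ 0.0376
Since p ≈ 0.0376 < α = 0.05, reject H0; the evidence is statistically significant.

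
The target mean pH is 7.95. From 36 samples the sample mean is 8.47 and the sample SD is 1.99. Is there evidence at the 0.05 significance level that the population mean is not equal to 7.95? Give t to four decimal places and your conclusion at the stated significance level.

t = 1.5678; fail to reject H0

H0: μ = 7.95; H1: μ ≠ 7.95 (one-sample t-test, two-sided).
t = (x̄ − μ₀)/(s/√n) = (8.47 − 7.95)/(1.99/√36) = 1.5678
df = n − 1 = 35
Two-sided p-value ≈ 0.126
Since p ≈ 0.126 > α = 0.05, fail to reject H0; the evidence is not statistically significant.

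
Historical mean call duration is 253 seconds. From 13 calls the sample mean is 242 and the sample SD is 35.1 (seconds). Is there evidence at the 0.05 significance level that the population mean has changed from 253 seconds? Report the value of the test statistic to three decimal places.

H0: μ = 253; H1: μ ≠ 253 (one-sample t-test, two-sided).
t = (x̄ − μ₀)/(s/√n) = (242 − 253)/(35.1/√13) = -1.130
df = n − 1 = 12
Two-sided p-value ≈ 0.2806
Since p ≈ 0.2806 > α = 0.05, fail to reject H0; the data do not provide sufficient evidence against H0.

-1.130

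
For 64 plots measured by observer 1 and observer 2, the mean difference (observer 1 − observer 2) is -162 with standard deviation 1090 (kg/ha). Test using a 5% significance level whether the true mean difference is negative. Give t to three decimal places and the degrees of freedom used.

t = -1.189, df = 63

H0: μ_d = 0; H1: μ_d < 0 (paired t-test on the differences, left-tailed).
t = d̄/(s_d/√n) = -162/(1090/√64) = -1.189
df = n − 1 = 63
p-value = P(T ≤ -1.189) ≈ 0.1195
Since p ≈ 0.1195 > α = 0.05, fail to reject H0; the evidence is not statistically significant.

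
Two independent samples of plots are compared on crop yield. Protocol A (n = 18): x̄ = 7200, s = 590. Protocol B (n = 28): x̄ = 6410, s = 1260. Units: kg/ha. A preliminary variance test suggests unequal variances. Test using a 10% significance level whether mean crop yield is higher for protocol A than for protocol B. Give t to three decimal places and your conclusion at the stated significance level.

t = 2.865; reject H0

Let group 1 = protocol A, group 2 = protocol B. H0: μ_1 = μ_2; H1: μ_1 > μ_2 (Welch's two-sample t-test, right-tailed).
t = (x̄_1 − x̄_2)/√(s_1²/n_1 + s_2²/n_2) = (7200 − 6410)/√(590²/18 + 1260²/28) = 2.865
Welch–Satterthwaite df ≈ 40.99
p-value = P(T ≥ 2.865) ≈ 0.0033
Since p ≈ 0.0033 < α = 0.1, reject H0; the evidence is statistically significant.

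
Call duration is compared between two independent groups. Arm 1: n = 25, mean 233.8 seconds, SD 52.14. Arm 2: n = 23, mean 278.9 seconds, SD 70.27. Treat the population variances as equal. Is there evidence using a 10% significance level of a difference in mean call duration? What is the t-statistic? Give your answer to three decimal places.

-2.539

Let group 1 = arm 1, group 2 = arm 2. H0: μ_1 = μ_2; H1: μ_1 ≠ μ_2 (two-sample pooled-variance t-test, two-sided).
s_p² = [(25−1)·52.14² + (23−1)·70.27²]/(25+23−2) = 3779.98
t = (233.8 − 278.9)/√[3779.98·(1/25 + 1/23)] = -2.539
df = n₁ + n₂ − 2 = 46
Two-sided p-value ≈ 0.0146
Since p ≈ 0.0146 < α = 0.1, reject H0; the data support H1.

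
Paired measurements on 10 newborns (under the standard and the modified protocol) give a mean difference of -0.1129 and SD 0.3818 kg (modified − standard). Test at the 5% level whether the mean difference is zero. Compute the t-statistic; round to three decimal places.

H0: μ_d = 0; H1: μ_d ≠ 0 (paired t-test on the differences, two-sided).
t = d̄/(s_d/√n) = -0.1129/(0.3818/√10) = -0.935
df = n − 1 = 9
Two-sided p-value ≈ 0.374
Since p ≈ 0.374 > α = 0.05, fail to reject H0; the evidence is not statistically significant.

-0.935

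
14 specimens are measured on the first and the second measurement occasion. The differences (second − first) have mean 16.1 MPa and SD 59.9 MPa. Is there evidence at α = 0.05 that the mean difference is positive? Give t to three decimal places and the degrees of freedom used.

t = 1.006, df = 13

H0: μ_d = 0; H1: μ_d > 0 (paired t-test on the differences, right-tailed).
t = d̄/(s_d/√n) = 16.1/(59.9/√14) = 1.006
df = n − 1 = 13
p-value = P(T ≥ 1.006) ≈ 0.166
Since p ≈ 0.166 > α = 0.05, fail to reject H0; the data do not provide sufficient evidence against H0.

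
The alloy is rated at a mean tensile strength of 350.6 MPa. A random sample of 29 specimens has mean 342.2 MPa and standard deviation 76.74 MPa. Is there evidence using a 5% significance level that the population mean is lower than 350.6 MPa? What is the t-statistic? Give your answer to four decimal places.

H0: μ = 350.6; H1: μ < 350.6 (one-sample t-test, left-tailed).
t = (x̄ − μ₀)/(s/√n) = (342.2 − 350.6)/(76.74/√29) = -0.5895
df = n − 1 = 28
p-value = P(T ≤ -0.5895) ≈ 0.280
Since p ≈ 0.280 > α = 0.05, fail to reject H0; the data do not provide sufficient evidence against H0.

-0.5895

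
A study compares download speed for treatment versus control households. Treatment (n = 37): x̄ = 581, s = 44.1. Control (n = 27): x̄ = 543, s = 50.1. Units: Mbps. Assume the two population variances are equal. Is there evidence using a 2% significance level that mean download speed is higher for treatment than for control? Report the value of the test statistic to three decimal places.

3.214

Let group 1 = treatment, group 2 = control. H0: μ_1 = μ_2; H1: μ_1 > μ_2 (two-sample pooled-variance t-test, right-tailed).
s_p² = [(37−1)·44.1² + (27−1)·50.1²]/(37+27−2) = 2181.83
t = (581 − 543)/√[2181.83·(1/37 + 1/27)] = 3.214
df = n₁ + n₂ − 2 = 62
p-value = P(T ≥ 3.214) ≈ 0.0010
Since p ≈ 0.0010 < α = 0.02, reject H0; the data support H1.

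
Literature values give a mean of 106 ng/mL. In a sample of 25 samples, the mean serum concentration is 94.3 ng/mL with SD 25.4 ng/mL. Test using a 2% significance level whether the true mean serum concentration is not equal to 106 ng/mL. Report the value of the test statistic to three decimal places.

-2.303

H0: μ = 106; H1: μ ≠ 106 (one-sample t-test, two-sided).
t = (x̄ − μ₀)/(s/√n) = (94.3 − 106)/(25.4/√25) = -2.303
df = n − 1 = 24
Two-sided p-value ≈ 0.030
Since p ≈ 0.030 > α = 0.02, fail to reject H0; the data do not provide sufficient evidence against H0.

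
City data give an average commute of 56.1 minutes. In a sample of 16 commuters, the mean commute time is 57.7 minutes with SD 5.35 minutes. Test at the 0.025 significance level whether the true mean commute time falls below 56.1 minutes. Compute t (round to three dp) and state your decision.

t = 1.196; fail to reject H0

H0: μ = 56.1; H1: μ < 56.1 (one-sample t-test, left-tailed).
t = (x̄ − μ₀)/(s/√n) = (57.7 − 56.1)/(5.35/√16) = 1.196
df = n − 1 = 15
p-value = P(T ≤ 1.196) ≈ 0.875
Since p ≈ 0.875 > α = 0.025, fail to reject H0; the data do not provide sufficient evidence against H0.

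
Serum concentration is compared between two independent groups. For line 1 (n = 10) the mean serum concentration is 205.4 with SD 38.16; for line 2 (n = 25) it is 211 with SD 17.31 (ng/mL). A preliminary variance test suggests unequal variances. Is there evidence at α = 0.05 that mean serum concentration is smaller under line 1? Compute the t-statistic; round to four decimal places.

Let group 1 = line 1, group 2 = line 2. H0: μ_1 = μ_2; H1: μ_1 < μ_2 (Welch's two-sample t-test, left-tailed).
t = (x̄_1 − x̄_2)/√(s_1²/n_1 + s_2²/n_2) = (205.4 − 211)/√(38.16²/10 + 17.31²/25) = -0.4461
Welch–Satterthwaite df ≈ 10.52
p-value = P(T ≤ -0.4461) ≈ 0.332
Since p ≈ 0.332 > α = 0.05, fail to reject H0; the evidence is not statistically significant.

-0.4461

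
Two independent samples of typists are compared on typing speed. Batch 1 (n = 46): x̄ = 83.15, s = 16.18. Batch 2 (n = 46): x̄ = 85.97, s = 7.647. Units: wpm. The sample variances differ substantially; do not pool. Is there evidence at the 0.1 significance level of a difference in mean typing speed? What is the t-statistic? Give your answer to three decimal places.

Let group 1 = batch 1, group 2 = batch 2. H0: μ_1 = μ_2; H1: μ_1 ≠ μ_2 (Welch's two-sample t-test, two-sided).
t = (x̄_1 − x̄_2)/√(s_1²/n_1 + s_2²/n_2) = (83.15 − 85.97)/√(16.18²/46 + 7.647²/46) = -1.069
Welch–Satterthwaite df ≈ 64.15
Two-sided p-value ≈ 0.2892
Since p ≈ 0.2892 > α = 0.1, fail to reject H0; the evidence is not statistically significant.

-1.069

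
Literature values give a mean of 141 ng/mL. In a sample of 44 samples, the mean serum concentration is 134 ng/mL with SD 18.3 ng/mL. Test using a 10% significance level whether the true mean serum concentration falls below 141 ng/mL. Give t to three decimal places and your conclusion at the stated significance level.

H0: μ = 141; H1: μ < 141 (one-sample t-test, left-tailed).
t = (x̄ − μ₀)/(s/√n) = (134 − 141)/(18.3/√44) = -2.537
df = n − 1 = 43
p-value = P(T ≤ -2.537) ≈ 0.0074
Since p ≈ 0.0074 < α = 0.1, reject H0; the data support H1.

t = -2.537; reject H0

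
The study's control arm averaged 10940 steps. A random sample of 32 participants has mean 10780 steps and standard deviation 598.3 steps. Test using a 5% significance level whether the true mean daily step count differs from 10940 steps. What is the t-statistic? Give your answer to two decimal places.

H0: μ = 10940; H1: μ ≠ 10940 (one-sample t-test, two-sided).
t = (x̄ − μ₀)/(s/√n) = (10780 − 10940)/(598.3/√32) = -1.51
df = n − 1 = 31
Two-sided p-value ≈ 0.140
Since p ≈ 0.140 > α = 0.05, fail to reject H0; the evidence is not statistically significant.

-1.51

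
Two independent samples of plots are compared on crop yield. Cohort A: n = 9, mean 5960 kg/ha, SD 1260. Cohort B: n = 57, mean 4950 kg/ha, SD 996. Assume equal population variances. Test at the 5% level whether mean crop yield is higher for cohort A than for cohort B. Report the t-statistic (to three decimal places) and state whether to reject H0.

t = 2.727; reject H0

Let group 1 = cohort A, group 2 = cohort B. H0: μ_1 = μ_2; H1: μ_1 > μ_2 (two-sample pooled-variance t-test, right-tailed).
s_p² = [(9−1)·1260² + (57−1)·996²]/(9+57−2) = 1066460
t = (5960 − 4950)/√[1066460·(1/9 + 1/57)] = 2.727
df = n₁ + n₂ − 2 = 64
p-value = P(T ≥ 2.727) ≈ 0.0041
Since p ≈ 0.0041 < α = 0.05, reject H0; the data support H1.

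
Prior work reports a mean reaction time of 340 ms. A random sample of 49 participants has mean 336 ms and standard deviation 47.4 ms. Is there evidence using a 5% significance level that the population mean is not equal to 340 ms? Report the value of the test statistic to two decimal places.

H0: μ = 340; H1: μ ≠ 340 (one-sample t-test, two-sided).
t = (x̄ − μ₀)/(s/√n) = (336 − 340)/(47.4/√49) = -0.59
df = n − 1 = 48
Two-sided p-value ≈ 0.557
Since p ≈ 0.557 > α = 0.05, fail to reject H0; the data do not provide sufficient evidence against H0.

-0.59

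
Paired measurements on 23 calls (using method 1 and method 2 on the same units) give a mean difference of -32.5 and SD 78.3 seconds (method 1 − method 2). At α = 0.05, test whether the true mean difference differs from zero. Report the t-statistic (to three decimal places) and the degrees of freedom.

H0: μ_d = 0; H1: μ_d ≠ 0 (paired t-test on the differences, two-sided).
t = d̄/(s_d/√n) = -32.5/(78.3/√23) = -1.991
df = n − 1 = 22
Two-sided p-value ≈ 0.059
Since p ≈ 0.059 > α = 0.05, fail to reject H0; the data do not provide sufficient evidence against H0.

t = -1.991, df = 22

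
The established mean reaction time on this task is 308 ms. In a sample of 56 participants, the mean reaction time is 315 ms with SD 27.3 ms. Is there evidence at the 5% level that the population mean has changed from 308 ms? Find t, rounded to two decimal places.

H0: μ = 308; H1: μ ≠ 308 (one-sample t-test, two-sided).
t = (x̄ − μ₀)/(s/√n) = (315 − 308)/(27.3/√56) = 1.92
df = n − 1 = 55
Two-sided p-value ≈ 0.060
Since p ≈ 0.060 > α = 0.05, fail to reject H0; the evidence is not statistically significant.

1.92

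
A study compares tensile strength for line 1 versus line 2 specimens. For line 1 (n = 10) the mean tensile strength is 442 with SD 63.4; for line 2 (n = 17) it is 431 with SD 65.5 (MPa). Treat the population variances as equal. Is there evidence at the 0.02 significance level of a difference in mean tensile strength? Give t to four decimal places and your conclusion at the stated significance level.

t = 0.4263; fail to reject H0

Let group 1 = line 1, group 2 = line 2. H0: μ_1 = μ_2; H1: μ_1 ≠ μ_2 (two-sample pooled-variance t-test, two-sided).
s_p² = [(10−1)·63.4² + (17−1)·65.5²]/(10+17−2) = 4192.8
t = (442 − 431)/√[4192.8·(1/10 + 1/17)] = 0.4263
df = n₁ + n₂ − 2 = 25
Two-sided p-value ≈ 0.6736
Since p ≈ 0.6736 > α = 0.02, fail to reject H0; the data do not provide sufficient evidence against H0.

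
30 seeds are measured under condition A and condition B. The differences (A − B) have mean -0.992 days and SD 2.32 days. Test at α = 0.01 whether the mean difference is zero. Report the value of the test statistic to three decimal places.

-2.342

H0: μ_d = 0; H1: μ_d ≠ 0 (paired t-test on the differences, two-sided).
t = d̄/(s_d/√n) = -0.992/(2.32/√30) = -2.342
df = n − 1 = 29
Two-sided p-value ≈ 0.0263
Since p ≈ 0.0263 > α = 0.01, fail to reject H0; the evidence is not statistically significant.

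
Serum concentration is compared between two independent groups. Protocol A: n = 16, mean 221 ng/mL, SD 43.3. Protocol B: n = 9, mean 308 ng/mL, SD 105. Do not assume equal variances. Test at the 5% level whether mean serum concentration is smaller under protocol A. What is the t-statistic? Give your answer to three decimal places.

-2.375

Let group 1 = protocol A, group 2 = protocol B. H0: μ_1 = μ_2; H1: μ_1 < μ_2 (Welch's two-sample t-test, left-tailed).
t = (x̄_1 − x̄_2)/√(s_1²/n_1 + s_2²/n_2) = (221 − 308)/√(43.3²/16 + 105²/9) = -2.375
Welch–Satterthwaite df ≈ 9.56
p-value = P(T ≤ -2.375) ≈ 0.0200
Since p ≈ 0.0200 < α = 0.05, reject H0; the evidence is statistically significant.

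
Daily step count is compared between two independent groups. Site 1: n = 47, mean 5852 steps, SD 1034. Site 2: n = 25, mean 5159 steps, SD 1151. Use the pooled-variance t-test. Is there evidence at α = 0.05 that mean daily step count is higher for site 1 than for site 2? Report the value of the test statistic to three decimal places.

2.603

Let group 1 = site 1, group 2 = site 2. H0: μ_1 = μ_2; H1: μ_1 > μ_2 (two-sample pooled-variance t-test, right-tailed).
s_p² = [(47−1)·1034² + (25−1)·1151²]/(47+25−2) = 1156810
t = (5852 − 5159)/√[1156810·(1/47 + 1/25)] = 2.603
df = n₁ + n₂ − 2 = 70
p-value = P(T ≥ 2.603) ≈ 0.006
Since p ≈ 0.006 < α = 0.05, reject H0; the evidence is statistically significant.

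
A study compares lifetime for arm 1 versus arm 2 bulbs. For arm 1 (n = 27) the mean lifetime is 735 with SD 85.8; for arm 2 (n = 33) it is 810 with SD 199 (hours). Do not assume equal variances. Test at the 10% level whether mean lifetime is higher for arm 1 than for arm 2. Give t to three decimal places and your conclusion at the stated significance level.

t = -1.954; fail to reject H0

Let group 1 = arm 1, group 2 = arm 2. H0: μ_1 = μ_2; H1: μ_1 > μ_2 (Welch's two-sample t-test, right-tailed).
t = (x̄_1 − x̄_2)/√(s_1²/n_1 + s_2²/n_2) = (735 − 810)/√(85.8²/27 + 199²/33) = -1.954
Welch–Satterthwaite df ≈ 45.31
p-value = P(T ≥ -1.954) ≈ 0.9716
Since p ≈ 0.9716 > α = 0.1, fail to reject H0; the data do not provide sufficient evidence against H0.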